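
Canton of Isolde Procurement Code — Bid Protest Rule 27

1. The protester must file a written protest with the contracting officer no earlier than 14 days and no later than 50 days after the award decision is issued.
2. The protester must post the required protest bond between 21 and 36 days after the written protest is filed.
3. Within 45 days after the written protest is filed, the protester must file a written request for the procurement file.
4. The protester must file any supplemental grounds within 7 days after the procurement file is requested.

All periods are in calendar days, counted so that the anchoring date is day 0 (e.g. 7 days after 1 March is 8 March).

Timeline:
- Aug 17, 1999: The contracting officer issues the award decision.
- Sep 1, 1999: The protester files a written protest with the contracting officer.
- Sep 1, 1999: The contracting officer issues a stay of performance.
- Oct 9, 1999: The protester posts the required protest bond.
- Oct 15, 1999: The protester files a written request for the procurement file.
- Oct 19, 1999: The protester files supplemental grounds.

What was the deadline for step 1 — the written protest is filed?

Oct 6, 1999

Step 1 runs from Aug 17, 1999, when the award decision is issued. The window is 14–50 days after Aug 17, 1999; it closes on Oct 6, 1999.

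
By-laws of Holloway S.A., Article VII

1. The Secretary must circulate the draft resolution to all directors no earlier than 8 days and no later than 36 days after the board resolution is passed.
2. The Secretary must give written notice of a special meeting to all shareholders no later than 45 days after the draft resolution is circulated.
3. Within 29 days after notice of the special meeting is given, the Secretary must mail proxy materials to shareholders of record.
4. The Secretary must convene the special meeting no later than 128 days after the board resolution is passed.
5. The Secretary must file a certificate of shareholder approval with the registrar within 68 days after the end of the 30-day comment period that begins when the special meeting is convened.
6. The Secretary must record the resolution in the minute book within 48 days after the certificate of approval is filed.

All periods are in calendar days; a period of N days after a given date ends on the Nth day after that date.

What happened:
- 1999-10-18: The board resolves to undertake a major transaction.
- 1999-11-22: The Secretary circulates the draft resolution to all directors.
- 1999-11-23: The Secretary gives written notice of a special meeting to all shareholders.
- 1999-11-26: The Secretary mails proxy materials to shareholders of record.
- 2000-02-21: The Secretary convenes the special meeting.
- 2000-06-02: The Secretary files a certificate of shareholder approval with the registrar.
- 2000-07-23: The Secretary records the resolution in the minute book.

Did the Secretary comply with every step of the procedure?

No

(1) the permitted window runs from 1999-10-18 + 8 = 1999-10-26 to 1999-10-18 + 36 = 1999-11-23; 1999-11-22 falls inside that range.
(2) due by 1999-11-22 + 45 days = 2000-01-06; 1999-11-23 is within that limit.
(3) due by 1999-11-23 + 29 days = 1999-12-22; 1999-11-26 is within that limit.
(4) due by 1999-10-18 + 128 days = 2000-02-23; completed 2000-02-21, before the deadline.
(5) due by 2000-03-22 + 68 days = 2000-05-29; 2000-06-02 misses that deadline by 4 days.
The analysis stops there.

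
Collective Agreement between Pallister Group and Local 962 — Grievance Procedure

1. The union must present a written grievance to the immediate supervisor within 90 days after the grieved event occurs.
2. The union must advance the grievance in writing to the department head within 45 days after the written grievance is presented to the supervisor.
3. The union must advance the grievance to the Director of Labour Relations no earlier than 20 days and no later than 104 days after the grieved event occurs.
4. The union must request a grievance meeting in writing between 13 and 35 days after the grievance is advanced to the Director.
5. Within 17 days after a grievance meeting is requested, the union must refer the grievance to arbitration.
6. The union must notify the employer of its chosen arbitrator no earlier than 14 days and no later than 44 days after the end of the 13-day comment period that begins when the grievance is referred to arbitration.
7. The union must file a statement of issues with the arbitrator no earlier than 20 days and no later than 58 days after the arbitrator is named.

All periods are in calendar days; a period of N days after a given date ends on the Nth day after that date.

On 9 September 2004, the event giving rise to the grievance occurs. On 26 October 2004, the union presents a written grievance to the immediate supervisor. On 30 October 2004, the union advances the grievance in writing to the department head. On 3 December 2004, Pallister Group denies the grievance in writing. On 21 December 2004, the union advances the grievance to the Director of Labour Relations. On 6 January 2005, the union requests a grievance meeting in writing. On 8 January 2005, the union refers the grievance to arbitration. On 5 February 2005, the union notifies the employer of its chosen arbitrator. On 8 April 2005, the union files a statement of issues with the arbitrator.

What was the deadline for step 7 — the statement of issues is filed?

4 April 2005

Step 7 runs from 5 February 2005, when the arbitrator is named. The window is 20–58 days after 5 February 2005; it closes on 4 April 2005.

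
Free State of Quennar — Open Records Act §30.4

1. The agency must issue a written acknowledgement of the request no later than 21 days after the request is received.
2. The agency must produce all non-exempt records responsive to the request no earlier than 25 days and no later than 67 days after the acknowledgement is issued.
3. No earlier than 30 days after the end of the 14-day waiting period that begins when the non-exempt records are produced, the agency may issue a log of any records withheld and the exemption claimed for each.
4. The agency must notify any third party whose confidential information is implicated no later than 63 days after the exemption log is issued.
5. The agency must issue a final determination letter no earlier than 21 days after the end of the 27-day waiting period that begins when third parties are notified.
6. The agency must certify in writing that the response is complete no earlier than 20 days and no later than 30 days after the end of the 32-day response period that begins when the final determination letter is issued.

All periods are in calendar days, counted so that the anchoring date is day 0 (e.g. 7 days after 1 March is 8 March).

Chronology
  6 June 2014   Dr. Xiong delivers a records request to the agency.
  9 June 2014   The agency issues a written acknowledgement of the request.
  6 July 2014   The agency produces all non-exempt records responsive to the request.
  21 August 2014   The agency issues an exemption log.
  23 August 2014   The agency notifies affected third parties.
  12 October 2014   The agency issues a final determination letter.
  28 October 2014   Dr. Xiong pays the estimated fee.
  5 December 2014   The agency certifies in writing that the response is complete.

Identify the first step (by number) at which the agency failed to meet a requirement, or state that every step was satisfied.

Step 1: 21 days after 6 June 2014 (when the request is received) is 27 June 2014; completed 9 June 2014, before the deadline.
Step 2: the window is 25–67 days after 9 June 2014 (when the acknowledgement is issued), so 4 July 2014 through 15 August 2014; 6 July 2014 falls inside that range.
Step 3: the earliest permitted date is 30 days after 20 July 2014 (end of the 14-day waiting period, which began when the non-exempt records are produced on 6 July 2014), i.e. 19 August 2014; done 21 August 2014 — permitted.
Step 4: 63 days after 21 August 2014 (when the exemption log is issued) is 23 October 2014; 23 August 2014 is within that limit.
Step 5: the earliest permitted date is 21 days after 19 September 2014 (end of the 27-day waiting period, which began when third parties are notified on 23 August 2014), i.e. 10 October 2014; done 12 October 2014, after the minimum wait.
Step 6: the window is 20–30 days after 13 November 2014 (end of the 32-day response period, which began when the final determination letter is issued on 12 October 2014), so 3 December 2014 through 13 December 2014; 5 December 2014 falls inside that range.

None — every step was satisfied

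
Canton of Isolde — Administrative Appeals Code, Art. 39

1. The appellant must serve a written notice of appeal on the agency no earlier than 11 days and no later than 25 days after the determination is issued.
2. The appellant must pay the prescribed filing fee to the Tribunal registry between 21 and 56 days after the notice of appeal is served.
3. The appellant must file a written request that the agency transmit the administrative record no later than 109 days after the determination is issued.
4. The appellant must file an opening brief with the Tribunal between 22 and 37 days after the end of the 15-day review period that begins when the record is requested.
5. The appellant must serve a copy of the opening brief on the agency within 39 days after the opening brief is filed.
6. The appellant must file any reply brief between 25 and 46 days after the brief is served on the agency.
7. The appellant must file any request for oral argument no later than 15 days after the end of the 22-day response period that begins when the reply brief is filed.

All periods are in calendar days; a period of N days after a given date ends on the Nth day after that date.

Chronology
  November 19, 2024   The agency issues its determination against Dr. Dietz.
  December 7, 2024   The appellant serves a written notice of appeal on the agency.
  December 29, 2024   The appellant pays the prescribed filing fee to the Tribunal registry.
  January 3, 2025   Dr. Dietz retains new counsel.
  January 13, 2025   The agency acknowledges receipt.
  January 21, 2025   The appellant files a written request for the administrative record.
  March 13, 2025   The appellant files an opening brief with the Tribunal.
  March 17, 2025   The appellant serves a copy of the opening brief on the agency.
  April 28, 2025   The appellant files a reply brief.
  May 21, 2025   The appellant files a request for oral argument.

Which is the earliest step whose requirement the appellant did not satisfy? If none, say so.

None — every step was satisfied

Step 1 — 11 and 25 days from November 19, 2024 (when the determination is issued) are November 30, 2024 and December 14, 2024 respectively; done December 7, 2024 — within the window.
Step 2 — 21 and 56 days from December 7, 2024 (when the notice of appeal is served) are December 28, 2024 and February 1, 2025 respectively; December 29, 2024 falls inside that range.
Step 3 — counting 109 days from November 19, 2024 (when the determination is issued) gives a deadline of March 8, 2025; completed January 21, 2025, before the deadline.
Step 4 — 22 and 37 days from February 5, 2025 (end of the 15-day review period, which began when the record is requested on January 21, 2025) are February 27, 2025 and March 14, 2025 respectively; March 13, 2025 falls inside that range.
Step 5 — counting 39 days from March 13, 2025 (when the opening brief is filed) gives a deadline of April 21, 2025; done March 17, 2025 — timely.
Step 6 — 25 and 46 days from March 17, 2025 (when the brief is served on the agency) are April 11, 2025 and May 2, 2025 respectively; April 28, 2025 falls inside that range.
Step 7 — counting 15 days from May 20, 2025 (end of the 22-day response period, which began when the reply brief is filed on April 28, 2025) gives a deadline of June 4, 2025; done May 21, 2025 — timely.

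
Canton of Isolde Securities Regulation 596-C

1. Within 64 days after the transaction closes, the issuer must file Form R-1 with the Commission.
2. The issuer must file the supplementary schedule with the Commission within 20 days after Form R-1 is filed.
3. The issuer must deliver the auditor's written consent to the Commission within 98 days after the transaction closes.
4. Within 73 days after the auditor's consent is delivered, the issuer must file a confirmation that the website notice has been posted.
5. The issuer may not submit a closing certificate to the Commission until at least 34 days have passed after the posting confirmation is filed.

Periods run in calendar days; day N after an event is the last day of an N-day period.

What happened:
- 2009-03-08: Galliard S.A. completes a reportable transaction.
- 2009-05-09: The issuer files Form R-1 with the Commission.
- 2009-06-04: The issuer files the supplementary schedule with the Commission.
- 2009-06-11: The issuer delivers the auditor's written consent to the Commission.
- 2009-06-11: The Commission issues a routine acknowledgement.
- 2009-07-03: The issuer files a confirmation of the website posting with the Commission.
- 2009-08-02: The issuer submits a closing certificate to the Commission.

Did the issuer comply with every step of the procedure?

(1) due by 2009-03-08 + 64 days = 2009-05-11; 2009-05-09 is within that limit.
(2) due by 2009-05-09 + 20 days = 2009-05-29; 2009-06-04 misses that deadline by 6 days.

No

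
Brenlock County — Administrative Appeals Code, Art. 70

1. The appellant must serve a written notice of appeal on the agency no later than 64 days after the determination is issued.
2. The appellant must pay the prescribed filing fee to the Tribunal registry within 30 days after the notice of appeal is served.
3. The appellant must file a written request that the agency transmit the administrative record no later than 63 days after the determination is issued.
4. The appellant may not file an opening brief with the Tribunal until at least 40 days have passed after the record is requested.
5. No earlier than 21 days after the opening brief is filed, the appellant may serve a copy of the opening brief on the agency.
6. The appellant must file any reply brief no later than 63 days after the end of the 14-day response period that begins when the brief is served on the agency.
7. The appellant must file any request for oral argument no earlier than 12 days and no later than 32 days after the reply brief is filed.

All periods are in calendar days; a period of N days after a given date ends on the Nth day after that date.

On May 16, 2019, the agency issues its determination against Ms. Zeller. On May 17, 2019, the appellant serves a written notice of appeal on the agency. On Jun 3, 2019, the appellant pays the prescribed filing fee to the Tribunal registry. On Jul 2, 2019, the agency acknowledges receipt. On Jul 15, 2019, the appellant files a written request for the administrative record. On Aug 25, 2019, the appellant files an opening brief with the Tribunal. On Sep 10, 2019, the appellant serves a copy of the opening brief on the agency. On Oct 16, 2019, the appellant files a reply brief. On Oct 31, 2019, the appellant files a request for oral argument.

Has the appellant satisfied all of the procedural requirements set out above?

No

(1) due by May 16, 2019 + 64 days = Jul 19, 2019; completed May 17, 2019, before the deadline.
(2) due by May 17, 2019 + 30 days = Jun 16, 2019; Jun 3, 2019 is within that limit.
(3) due by May 16, 2019 + 63 days = Jul 18, 2019; done Jul 15, 2019 — timely.
(4) permitted from Jul 15, 2019 + 40 days = Aug 24, 2019 onward; done Aug 25, 2019, after the minimum wait.
(5) permitted from Aug 25, 2019 + 21 days = Sep 15, 2019 onward; done Sep 10, 2019 — 5 days too early.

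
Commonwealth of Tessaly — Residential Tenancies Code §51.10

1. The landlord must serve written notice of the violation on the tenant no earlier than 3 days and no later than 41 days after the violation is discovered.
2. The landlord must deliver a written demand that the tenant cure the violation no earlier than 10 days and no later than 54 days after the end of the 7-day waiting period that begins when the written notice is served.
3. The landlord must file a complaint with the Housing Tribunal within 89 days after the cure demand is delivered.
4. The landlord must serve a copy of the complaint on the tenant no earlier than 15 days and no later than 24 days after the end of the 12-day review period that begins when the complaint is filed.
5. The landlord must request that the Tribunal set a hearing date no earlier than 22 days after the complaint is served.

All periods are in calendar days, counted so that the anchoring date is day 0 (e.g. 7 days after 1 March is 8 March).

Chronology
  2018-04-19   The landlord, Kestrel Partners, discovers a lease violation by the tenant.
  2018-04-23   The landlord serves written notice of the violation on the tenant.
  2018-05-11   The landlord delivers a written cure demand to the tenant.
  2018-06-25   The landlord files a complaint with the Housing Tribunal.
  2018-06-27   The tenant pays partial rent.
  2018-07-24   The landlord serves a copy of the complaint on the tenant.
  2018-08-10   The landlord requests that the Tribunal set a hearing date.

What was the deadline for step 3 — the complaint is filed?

Step 3 runs from 2018-05-11, when the cure demand is delivered. 89 days after 2018-05-11 is 2018-08-08.

2018-08-08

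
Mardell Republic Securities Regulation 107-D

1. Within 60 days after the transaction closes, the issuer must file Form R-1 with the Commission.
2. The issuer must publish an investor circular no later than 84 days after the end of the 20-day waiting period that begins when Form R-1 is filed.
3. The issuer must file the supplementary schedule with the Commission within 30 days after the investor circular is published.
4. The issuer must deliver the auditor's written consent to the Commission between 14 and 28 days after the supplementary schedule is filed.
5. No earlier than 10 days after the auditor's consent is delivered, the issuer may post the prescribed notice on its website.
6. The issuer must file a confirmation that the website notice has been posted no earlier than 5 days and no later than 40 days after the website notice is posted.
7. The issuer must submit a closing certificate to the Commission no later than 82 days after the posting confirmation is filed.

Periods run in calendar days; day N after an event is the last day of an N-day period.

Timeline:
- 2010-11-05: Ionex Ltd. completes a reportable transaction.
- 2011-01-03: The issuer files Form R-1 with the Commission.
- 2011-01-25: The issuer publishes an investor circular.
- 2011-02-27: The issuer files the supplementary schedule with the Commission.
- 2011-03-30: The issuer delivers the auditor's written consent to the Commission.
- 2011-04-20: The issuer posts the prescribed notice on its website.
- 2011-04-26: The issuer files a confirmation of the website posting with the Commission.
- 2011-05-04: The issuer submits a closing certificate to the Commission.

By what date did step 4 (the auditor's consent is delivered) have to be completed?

Step 4 runs from 2011-02-27, when the supplementary schedule is filed. The window is 14–28 days after 2011-02-27; it closes on 2011-03-27.

2011-03-27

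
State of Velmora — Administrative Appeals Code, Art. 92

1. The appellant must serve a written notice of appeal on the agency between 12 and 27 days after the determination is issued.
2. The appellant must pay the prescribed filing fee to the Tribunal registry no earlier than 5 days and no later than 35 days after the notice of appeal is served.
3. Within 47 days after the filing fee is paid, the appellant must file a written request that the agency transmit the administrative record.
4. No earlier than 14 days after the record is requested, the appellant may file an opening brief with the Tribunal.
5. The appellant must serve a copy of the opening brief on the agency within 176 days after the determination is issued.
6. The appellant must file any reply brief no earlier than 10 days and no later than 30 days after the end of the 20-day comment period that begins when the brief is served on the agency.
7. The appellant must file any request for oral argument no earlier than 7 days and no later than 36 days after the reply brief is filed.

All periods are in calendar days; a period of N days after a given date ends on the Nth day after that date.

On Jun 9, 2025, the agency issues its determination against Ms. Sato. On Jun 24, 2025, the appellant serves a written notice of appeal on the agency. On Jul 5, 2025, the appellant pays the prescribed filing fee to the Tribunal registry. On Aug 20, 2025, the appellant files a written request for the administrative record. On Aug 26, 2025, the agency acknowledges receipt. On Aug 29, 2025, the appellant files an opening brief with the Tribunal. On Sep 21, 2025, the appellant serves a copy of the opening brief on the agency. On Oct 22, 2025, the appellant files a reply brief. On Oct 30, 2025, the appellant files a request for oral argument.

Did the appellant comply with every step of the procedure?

Step 1: the window is 12–27 days after Jun 9, 2025 (when the determination is issued), so Jun 21, 2025 through Jul 6, 2025; done Jun 24, 2025 — within the window.
Step 2: the window is 5–35 days after Jun 24, 2025 (when the notice of appeal is served), so Jun 29, 2025 through Jul 29, 2025; Jul 5, 2025 falls inside that range.
Step 3: 47 days after Jul 5, 2025 (when the filing fee is paid) is Aug 21, 2025; done Aug 20, 2025 — timely.
Step 4: the earliest permitted date is 14 days after Aug 20, 2025 (when the record is requested), i.e. Sep 3, 2025; acted on Aug 29, 2025, 5 days prematurely.

No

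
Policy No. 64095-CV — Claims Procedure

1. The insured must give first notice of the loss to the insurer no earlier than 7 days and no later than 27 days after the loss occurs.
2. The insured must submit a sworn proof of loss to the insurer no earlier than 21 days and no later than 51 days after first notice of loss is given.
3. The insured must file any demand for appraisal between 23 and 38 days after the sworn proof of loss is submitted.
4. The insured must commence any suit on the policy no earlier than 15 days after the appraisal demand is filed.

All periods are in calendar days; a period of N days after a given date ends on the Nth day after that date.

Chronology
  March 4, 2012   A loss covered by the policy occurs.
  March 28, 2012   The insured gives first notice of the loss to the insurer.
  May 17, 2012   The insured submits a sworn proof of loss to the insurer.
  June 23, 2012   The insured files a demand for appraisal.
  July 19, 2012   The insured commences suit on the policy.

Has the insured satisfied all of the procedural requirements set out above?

Step 1: the window is 7–27 days after March 4, 2012 (when the loss occurs), so March 11, 2012 through March 31, 2012; done March 28, 2012, which is between those dates.
Step 2: the window is 21–51 days after March 28, 2012 (when first notice of loss is given), so April 18, 2012 through May 18, 2012; May 17, 2012 falls inside that range.
Step 3: the window is 23–38 days after May 17, 2012 (when the sworn proof of loss is submitted), so June 9, 2012 through June 24, 2012; done June 23, 2012 — within the window.
Step 4: the earliest permitted date is 15 days after June 23, 2012 (when the appraisal demand is filed), i.e. July 8, 2012; done July 19, 2012, after the minimum wait.

Yes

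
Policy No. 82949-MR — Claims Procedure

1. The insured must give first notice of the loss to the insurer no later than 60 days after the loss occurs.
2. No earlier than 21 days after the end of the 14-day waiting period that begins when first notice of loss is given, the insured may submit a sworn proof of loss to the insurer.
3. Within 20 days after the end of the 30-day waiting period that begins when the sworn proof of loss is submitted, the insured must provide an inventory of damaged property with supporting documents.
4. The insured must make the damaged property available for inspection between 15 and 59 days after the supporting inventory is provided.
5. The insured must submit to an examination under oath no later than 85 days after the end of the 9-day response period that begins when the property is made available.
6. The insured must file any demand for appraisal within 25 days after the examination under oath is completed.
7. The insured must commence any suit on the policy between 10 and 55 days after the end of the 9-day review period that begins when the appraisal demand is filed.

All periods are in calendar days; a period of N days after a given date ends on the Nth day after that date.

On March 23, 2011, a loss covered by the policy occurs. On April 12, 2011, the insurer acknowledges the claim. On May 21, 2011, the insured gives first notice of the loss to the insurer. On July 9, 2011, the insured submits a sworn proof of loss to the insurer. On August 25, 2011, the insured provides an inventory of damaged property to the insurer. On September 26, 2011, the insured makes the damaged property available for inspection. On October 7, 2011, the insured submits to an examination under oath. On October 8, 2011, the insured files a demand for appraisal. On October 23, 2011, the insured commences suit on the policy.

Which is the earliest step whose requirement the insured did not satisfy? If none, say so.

Step 7

Step 1 — counting 60 days from March 23, 2011 (when the loss occurs) gives a deadline of May 22, 2011; done May 21, 2011 — timely.
Step 2 — must wait 21 days from June 4, 2011 (end of the 14-day waiting period, which began when first notice of loss is given on May 21, 2011), so not before June 25, 2011; July 9, 2011 is on or after that date.
Step 3 — counting 20 days from August 8, 2011 (end of the 30-day waiting period, which began when the sworn proof of loss is submitted on July 9, 2011) gives a deadline of August 28, 2011; August 25, 2011 is within that limit.
Step 4 — 15 and 59 days from August 25, 2011 (when the supporting inventory is provided) are September 9, 2011 and October 23, 2011 respectively; done September 26, 2011 — within the window.
Step 5 — counting 85 days from October 5, 2011 (end of the 9-day response period, which began when the property is made available on September 26, 2011) gives a deadline of December 29, 2011; done October 7, 2011 — timely.
Step 6 — counting 25 days from October 7, 2011 (when the examination under oath is completed) gives a deadline of November 1, 2011; October 8, 2011 is within that limit.
Step 7 — 10 and 55 days from October 17, 2011 (end of the 9-day review period, which began when the appraisal demand is filed on October 8, 2011) are October 27, 2011 and December 11, 2011 respectively; October 23, 2011 is 4 days too early.
Later steps need not be reached.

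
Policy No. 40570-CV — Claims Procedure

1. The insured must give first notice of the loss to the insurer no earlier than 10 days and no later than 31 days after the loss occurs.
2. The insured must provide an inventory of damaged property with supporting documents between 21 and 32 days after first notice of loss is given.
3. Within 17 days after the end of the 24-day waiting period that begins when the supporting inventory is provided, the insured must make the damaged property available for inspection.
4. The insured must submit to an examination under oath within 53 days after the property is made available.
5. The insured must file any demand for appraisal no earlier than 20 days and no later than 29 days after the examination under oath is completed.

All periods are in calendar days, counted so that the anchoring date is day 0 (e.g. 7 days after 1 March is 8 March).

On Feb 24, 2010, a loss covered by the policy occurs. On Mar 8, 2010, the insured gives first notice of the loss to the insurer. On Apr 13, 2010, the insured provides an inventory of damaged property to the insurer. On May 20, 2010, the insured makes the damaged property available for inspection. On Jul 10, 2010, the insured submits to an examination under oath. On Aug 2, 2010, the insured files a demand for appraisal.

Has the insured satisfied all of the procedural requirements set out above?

No

(1) the permitted window runs from Feb 24, 2010 + 10 = Mar 6, 2010 to Feb 24, 2010 + 31 = Mar 27, 2010; done Mar 8, 2010, which is between those dates.
(2) the permitted window runs from Mar 8, 2010 + 21 = Mar 29, 2010 to Mar 8, 2010 + 32 = Apr 9, 2010; done Apr 13, 2010 — 4 days after the window closed.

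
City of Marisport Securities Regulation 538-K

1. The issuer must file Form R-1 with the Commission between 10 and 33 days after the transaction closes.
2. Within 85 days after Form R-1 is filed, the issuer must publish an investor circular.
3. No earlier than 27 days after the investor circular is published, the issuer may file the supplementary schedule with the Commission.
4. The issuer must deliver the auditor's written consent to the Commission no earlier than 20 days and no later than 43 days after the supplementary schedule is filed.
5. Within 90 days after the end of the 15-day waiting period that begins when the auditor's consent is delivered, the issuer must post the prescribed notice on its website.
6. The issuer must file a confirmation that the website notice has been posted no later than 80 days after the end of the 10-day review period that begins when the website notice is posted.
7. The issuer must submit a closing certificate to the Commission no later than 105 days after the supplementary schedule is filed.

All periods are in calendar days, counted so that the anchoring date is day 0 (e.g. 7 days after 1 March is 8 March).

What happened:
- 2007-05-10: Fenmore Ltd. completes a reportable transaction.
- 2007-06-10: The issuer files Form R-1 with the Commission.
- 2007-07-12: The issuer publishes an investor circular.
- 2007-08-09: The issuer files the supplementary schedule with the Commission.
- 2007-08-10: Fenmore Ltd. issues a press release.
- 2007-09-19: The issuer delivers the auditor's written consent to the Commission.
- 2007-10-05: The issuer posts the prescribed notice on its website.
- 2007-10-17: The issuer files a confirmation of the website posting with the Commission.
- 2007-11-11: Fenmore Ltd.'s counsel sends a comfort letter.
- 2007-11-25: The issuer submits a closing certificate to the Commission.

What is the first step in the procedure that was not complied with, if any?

Step 1: the window is 10–33 days after 2007-05-10 (when the transaction closes), so 2007-05-20 through 2007-06-12; 2007-06-10 falls inside that range.
Step 2: 85 days after 2007-06-10 (when Form R-1 is filed) is 2007-09-03; completed 2007-07-12, before the deadline.
Step 3: the earliest permitted date is 27 days after 2007-07-12 (when the investor circular is published), i.e. 2007-08-08; 2007-08-09 is on or after that date.
Step 4: the window is 20–43 days after 2007-08-09 (when the supplementary schedule is filed), so 2007-08-29 through 2007-09-21; done 2007-09-19 — within the window.
Step 5: 90 days after 2007-10-04 (end of the 15-day waiting period, which began when the auditor's consent is delivered on 2007-09-19) is 2008-01-02; 2007-10-05 is within that limit.
Step 6: 80 days after 2007-10-15 (end of the 10-day review period, which began when the website notice is posted on 2007-10-05) is 2008-01-03; completed 2007-10-17, before the deadline.
Step 7: 105 days after 2007-08-09 (when the supplementary schedule is filed) is 2007-11-22; 2007-11-25 misses that deadline by 3 days.

Step 7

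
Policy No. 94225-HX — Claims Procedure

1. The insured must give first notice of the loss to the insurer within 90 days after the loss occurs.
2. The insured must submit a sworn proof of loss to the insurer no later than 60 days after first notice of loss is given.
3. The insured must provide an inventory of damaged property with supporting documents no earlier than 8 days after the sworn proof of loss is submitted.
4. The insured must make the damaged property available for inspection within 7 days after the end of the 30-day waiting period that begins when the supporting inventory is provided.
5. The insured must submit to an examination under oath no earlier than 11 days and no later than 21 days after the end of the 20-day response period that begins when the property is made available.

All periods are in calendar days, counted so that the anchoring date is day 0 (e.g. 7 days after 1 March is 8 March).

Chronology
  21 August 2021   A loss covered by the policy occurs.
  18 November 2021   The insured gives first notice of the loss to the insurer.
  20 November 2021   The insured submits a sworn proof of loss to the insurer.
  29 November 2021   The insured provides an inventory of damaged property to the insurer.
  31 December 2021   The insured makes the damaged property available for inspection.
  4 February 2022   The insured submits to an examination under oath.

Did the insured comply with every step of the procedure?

Yes

Step 1: 90 days after 21 August 2021 (when the loss occurs) is 19 November 2021; completed 18 November 2021, before the deadline.
Step 2: 60 days after 18 November 2021 (when first notice of loss is given) is 17 January 2022; 20 November 2021 is within that limit.
Step 3: the earliest permitted date is 8 days after 20 November 2021 (when the sworn proof of loss is submitted), i.e. 28 November 2021; done 29 November 2021, after the minimum wait.
Step 4: 7 days after 29 December 2021 (end of the 30-day waiting period, which began when the supporting inventory is provided on 29 November 2021) is 5 January 2022; done 31 December 2021 — timely.
Step 5: the window is 11–21 days after 20 January 2022 (end of the 20-day response period, which began when the property is made available on 31 December 2021), so 31 January 2022 through 10 February 2022; done 4 February 2022 — within the window.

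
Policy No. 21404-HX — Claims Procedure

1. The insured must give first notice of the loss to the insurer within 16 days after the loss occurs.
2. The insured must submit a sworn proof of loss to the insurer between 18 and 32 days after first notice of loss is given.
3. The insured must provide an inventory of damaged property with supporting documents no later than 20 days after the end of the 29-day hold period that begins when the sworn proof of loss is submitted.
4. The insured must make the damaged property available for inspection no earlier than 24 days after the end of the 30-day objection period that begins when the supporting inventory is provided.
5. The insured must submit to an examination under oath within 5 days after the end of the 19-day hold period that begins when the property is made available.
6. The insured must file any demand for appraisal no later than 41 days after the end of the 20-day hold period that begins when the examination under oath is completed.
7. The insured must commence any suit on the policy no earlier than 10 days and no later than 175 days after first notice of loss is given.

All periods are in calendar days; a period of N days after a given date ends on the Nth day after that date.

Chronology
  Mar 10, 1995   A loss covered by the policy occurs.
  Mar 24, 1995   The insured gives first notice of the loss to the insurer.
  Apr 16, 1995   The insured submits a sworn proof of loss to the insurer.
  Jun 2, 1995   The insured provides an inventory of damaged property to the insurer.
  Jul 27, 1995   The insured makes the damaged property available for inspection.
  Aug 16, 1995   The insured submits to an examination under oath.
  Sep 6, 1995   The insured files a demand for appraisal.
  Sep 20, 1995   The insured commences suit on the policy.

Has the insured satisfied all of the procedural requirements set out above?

No

Step 1 — counting 16 days from Mar 10, 1995 (when the loss occurs) gives a deadline of Mar 26, 1995; done Mar 24, 1995 — timely.
Step 2 — 18 and 32 days from Mar 24, 1995 (when first notice of loss is given) are Apr 11, 1995 and Apr 25, 1995 respectively; done Apr 16, 1995 — within the window.
Step 3 — counting 20 days from May 15, 1995 (end of the 29-day hold period, which began when the sworn proof of loss is submitted on Apr 16, 1995) gives a deadline of Jun 4, 1995; Jun 2, 1995 is within that limit.
Step 4 — must wait 24 days from Jul 2, 1995 (end of the 30-day objection period, which began when the supporting inventory is provided on Jun 2, 1995), so not before Jul 26, 1995; done Jul 27, 1995, after the minimum wait.
Step 5 — counting 5 days from Aug 15, 1995 (end of the 19-day hold period, which began when the property is made available on Jul 27, 1995) gives a deadline of Aug 20, 1995; completed Aug 16, 1995, before the deadline.
Step 6 — counting 41 days from Sep 5, 1995 (end of the 20-day hold period, which began when the examination under oath is completed on Aug 16, 1995) gives a deadline of Oct 16, 1995; Sep 6, 1995 is within that limit.
Step 7 — 10 and 175 days from Mar 24, 1995 (when first notice of loss is given) are Apr 3, 1995 and Sep 15, 1995 respectively; done Sep 20, 1995 — 5 days after the window closed.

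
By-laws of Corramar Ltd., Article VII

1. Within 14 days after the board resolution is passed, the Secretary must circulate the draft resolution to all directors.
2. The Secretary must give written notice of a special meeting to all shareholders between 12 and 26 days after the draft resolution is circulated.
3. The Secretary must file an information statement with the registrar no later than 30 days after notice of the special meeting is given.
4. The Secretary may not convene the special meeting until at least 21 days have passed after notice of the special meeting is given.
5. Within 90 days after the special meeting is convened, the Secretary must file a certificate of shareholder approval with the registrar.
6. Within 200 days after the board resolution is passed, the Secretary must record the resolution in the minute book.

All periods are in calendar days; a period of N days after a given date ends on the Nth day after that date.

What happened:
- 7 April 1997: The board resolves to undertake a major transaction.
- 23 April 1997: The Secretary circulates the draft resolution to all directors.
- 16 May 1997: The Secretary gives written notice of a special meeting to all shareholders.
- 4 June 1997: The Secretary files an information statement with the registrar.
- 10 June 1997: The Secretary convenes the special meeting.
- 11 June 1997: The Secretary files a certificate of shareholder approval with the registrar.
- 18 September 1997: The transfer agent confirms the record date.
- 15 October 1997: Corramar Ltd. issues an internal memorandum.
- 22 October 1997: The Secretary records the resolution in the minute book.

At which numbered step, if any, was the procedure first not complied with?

Step 1 — counting 14 days from 7 April 1997 (when the board resolution is passed) gives a deadline of 21 April 1997; done 23 April 1997 — 2 days late.

Step 1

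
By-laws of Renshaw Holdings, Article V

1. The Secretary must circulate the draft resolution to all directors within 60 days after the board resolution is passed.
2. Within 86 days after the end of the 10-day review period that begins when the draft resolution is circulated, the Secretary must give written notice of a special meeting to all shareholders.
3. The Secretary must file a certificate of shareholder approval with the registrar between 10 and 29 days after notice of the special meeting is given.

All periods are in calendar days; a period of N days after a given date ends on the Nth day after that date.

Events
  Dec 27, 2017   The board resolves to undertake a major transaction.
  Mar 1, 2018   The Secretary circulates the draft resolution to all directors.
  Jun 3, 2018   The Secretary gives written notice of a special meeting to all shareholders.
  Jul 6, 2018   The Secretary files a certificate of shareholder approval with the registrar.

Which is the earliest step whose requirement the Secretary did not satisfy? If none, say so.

(1) due by Dec 27, 2017 + 60 days = Feb 25, 2018; done Mar 1, 2018 — 4 days late.
The procedure was therefore not followed at step 1.

Step 1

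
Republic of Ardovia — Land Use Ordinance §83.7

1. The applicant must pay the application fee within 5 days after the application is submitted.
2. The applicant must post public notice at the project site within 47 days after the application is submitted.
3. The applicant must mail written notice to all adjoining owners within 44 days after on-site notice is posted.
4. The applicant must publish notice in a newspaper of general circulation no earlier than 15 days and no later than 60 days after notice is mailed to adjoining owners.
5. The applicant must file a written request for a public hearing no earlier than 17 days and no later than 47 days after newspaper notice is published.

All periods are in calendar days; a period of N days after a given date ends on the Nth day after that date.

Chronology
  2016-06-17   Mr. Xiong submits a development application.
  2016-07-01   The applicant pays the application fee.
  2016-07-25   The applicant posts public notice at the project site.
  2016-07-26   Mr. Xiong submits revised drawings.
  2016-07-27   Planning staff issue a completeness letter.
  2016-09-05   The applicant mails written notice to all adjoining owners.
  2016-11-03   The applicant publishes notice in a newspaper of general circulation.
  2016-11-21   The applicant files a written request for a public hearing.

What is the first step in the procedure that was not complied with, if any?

Step 1

Step 1 — counting 5 days from 2016-06-17 (when the application is submitted) gives a deadline of 2016-06-22; done 2016-07-01 — 9 days late.
The procedure was therefore not followed at step 1.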